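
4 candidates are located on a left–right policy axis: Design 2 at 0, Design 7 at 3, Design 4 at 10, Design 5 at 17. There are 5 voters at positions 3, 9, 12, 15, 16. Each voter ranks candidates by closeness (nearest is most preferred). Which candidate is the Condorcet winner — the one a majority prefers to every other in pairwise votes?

Design 4

With single-peaked preferences on a line, the Condorcet winner is the candidate closest to the median voter.
The median voter (position 12) is closest to Design 4 at 10.
Check: Design 4 vs Design 7 — voters closer to Design 4: 4 of 5.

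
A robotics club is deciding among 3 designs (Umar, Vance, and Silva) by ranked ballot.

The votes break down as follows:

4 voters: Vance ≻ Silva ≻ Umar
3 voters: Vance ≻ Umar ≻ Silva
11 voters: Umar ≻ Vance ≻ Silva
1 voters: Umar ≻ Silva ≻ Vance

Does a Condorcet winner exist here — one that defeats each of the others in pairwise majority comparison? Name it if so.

Umar

Head-to-head results (19 voters total):
Umar vs Vance: Umar wins 12–7.
Umar vs Silva: Umar wins 15–4.
Vance vs Silva: Vance wins 18–1.
Umar beats each rival — Vance (12–7), Silva (15–4) — so Umar is the Condorcet winner.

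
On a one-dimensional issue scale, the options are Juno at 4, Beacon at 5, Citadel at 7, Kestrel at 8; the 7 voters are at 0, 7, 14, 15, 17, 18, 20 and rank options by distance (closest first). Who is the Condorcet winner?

Kestrel

With single-peaked preferences on a line, the Condorcet winner is the candidate closest to the median voter.
The median voter (position 15) is closest to Kestrel at 8.
Check: Kestrel vs Juno — voters closer to Kestrel: 6 of 7.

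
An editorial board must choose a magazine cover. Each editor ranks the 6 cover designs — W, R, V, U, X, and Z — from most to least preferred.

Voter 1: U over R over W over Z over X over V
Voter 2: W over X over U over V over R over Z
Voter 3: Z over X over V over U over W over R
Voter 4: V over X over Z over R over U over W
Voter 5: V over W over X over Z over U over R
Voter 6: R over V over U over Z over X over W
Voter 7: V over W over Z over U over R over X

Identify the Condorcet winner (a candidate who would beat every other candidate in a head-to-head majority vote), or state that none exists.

Head-to-head results (7 voters total):
W vs R: W wins 4–3.
W vs V: V wins 5–2.
W vs U: U wins 4–3.
W vs X: W wins 4–3.
W vs Z: W wins 4–3.
R vs V: V wins 5–2.
R vs U: U wins 5–2.
R vs X: X wins 4–3.
R vs Z: Z wins 4–3.
V vs U: V wins 5–2.
V vs X: V wins 4–3.
V vs Z: V wins 5–2.
U vs X: X wins 4–3.
U vs Z: Z wins 4–3.
X vs Z: Z wins 4–3.
V beats each rival — W (5–2), R (5–2), U (5–2), X (4–3), Z (5–2) — so V is the Condorcet winner.

V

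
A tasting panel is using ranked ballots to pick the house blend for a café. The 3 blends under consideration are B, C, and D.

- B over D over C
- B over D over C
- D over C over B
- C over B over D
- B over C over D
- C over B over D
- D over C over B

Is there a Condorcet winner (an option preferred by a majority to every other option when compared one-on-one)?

No

Head-to-head results (7 voters total):
B vs C: C wins 4–3.
B vs D: B wins 5–2.
C vs D: D wins 4–3.
No candidate beats all others: B beats D beats C beats B, a majority cycle.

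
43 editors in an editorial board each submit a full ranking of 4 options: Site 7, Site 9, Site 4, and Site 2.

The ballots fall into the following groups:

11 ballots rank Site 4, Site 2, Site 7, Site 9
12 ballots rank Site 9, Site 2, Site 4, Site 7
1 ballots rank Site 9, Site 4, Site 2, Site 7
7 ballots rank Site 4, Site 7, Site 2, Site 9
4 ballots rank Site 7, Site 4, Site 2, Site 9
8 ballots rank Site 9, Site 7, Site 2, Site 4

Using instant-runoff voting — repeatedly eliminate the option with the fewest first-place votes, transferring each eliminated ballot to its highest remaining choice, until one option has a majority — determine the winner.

Round 1: Site 9 21, Site 4 18, Site 7 4, Site 2 0. Site 2 has the fewest and is eliminated.
Round 2: Site 9 21, Site 4 18, Site 7 4. Site 7 has the fewest and is eliminated.
Round 3: Site 4 22, Site 9 21. Site 4 has a majority.

Site 4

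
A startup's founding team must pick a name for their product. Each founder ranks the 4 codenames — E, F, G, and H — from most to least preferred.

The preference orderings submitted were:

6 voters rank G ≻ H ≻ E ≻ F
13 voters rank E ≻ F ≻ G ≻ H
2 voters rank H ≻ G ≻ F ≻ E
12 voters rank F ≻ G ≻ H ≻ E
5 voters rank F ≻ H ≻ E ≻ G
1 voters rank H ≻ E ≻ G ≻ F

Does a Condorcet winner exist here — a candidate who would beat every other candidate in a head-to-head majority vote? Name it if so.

There is no Condorcet winner

Head-to-head results (39 voters total):
E vs F: E wins 20–19.
E vs G: G wins 20–19.
E vs H: H wins 26–13.
F vs G: F wins 30–9.
F vs H: F wins 30–9.
G vs H: G wins 31–8.
No candidate beats all others: E beats F beats G beats E, a majority cycle.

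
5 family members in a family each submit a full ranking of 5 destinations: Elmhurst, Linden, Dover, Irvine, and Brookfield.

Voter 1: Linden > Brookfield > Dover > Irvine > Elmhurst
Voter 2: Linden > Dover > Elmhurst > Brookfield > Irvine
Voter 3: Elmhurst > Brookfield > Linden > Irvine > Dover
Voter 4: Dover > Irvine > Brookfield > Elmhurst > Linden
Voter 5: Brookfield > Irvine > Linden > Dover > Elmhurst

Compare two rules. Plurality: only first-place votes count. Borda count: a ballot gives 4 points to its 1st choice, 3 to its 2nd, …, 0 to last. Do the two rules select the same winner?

Plurality first-place counts: Elmhurst 1, Linden 2, Dover 1, Irvine 0, Brookfield 1 → Linden.
Borda totals: Elmhurst 7, Linden 12, Dover 10, Irvine 8, Brookfield 13 → Brookfield.
The two rules disagree: plurality picks Linden, Borda picks Brookfield.

No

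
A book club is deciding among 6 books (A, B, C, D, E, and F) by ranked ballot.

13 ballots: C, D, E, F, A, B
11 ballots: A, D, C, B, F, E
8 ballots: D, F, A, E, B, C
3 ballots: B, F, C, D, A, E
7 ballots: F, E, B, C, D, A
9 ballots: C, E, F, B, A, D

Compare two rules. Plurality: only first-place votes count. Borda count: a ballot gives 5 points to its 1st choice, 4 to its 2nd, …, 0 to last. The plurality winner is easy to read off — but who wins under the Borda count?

Plurality first-place counts: A 11, B 3, C 22, D 8, E 0, F 7 → C.
Borda totals: A 104, B 84, C 166, D 149, E 119, F 143 → C.

C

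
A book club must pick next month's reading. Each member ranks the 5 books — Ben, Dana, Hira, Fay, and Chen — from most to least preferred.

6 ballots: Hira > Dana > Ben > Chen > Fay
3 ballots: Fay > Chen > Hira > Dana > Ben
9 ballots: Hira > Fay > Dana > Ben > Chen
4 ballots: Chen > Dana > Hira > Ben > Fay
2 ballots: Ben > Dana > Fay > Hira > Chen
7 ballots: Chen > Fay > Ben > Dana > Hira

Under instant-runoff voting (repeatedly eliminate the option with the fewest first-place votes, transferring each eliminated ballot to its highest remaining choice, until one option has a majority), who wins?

Hira

Round 1: Hira 15, Chen 11, Fay 3, Ben 2, Dana 0. Dana has the fewest and is eliminated.
Round 2: Hira 15, Chen 11, Fay 3, Ben 2. Ben has the fewest and is eliminated.
Round 3: Hira 15, Chen 11, Fay 5. Fay has the fewest and is eliminated.
Round 4: Hira 17, Chen 14. Hira has a majority.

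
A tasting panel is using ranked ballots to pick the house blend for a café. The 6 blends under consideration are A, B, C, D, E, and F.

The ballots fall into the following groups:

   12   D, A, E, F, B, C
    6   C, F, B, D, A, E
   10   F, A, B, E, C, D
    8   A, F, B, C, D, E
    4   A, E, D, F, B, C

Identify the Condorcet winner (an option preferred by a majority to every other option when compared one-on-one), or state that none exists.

Head-to-head results (40 voters total):
A vs B: A wins 34–6.
A vs C: A wins 34–6.
A vs D: A wins 22–18.
A vs E: A wins 40–0.
A vs F: A wins 24–16.
B vs C: B wins 34–6.
B vs D: B wins 24–16.
B vs E: B wins 24–16.
B vs F: F wins 40–0.
C vs D: C wins 24–16.
C vs E: E wins 26–14.
C vs F: F wins 34–6.
D vs E: D wins 26–14.
D vs F: F wins 24–16.
E vs F: F wins 24–16.
A beats each rival — B (34–6), C (34–6), D (22–18), E (40–0), F (24–16) — so A is the Condorcet winner.

A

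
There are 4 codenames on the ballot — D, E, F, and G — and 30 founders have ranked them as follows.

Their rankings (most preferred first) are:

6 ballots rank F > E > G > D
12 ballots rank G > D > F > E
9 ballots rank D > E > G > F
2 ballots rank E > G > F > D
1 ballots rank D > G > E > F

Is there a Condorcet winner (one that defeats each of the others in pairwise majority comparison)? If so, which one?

Head-to-head results (30 voters total):
D vs E: D wins 22–8.
D vs F: D wins 22–8.
D vs G: G wins 20–10.
E vs F: F wins 18–12.
E vs G: E wins 17–13.
F vs G: G wins 24–6.
No candidate beats all others: D beats E beats G beats D, a majority cycle.

There is no Condorcet winner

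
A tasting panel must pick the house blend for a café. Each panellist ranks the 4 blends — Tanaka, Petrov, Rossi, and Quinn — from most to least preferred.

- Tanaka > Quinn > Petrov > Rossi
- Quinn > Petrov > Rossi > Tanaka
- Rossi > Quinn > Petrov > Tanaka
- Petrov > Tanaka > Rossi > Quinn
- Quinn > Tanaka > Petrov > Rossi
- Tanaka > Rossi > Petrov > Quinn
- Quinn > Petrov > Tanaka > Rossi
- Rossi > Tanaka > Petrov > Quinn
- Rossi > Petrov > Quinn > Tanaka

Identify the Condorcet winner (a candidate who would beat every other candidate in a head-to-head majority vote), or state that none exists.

Head-to-head results (9 voters total):
Tanaka vs Petrov: Petrov wins 5–4.
Tanaka vs Rossi: Tanaka wins 5–4.
Tanaka vs Quinn: Quinn wins 5–4.
Petrov vs Rossi: Petrov wins 5–4.
Petrov vs Quinn: Quinn wins 5–4.
Rossi vs Quinn: Rossi wins 5–4.
No candidate beats all others: Tanaka beats Rossi beats Quinn beats Tanaka, a majority cycle.

None — there is no Condorcet winner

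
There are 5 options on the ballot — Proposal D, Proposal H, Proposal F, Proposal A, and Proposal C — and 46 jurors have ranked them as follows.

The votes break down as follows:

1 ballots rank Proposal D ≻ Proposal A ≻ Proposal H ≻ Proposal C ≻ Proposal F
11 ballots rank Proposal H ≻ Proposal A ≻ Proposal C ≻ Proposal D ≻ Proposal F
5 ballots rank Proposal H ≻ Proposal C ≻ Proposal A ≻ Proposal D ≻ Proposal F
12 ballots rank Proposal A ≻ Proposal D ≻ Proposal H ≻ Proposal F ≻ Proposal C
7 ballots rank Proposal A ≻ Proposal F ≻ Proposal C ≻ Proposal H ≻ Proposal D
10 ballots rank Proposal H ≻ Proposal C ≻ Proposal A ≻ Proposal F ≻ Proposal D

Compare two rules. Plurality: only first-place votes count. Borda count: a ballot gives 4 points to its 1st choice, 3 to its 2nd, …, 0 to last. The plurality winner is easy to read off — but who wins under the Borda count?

Proposal A

Plurality first-place counts: Proposal D 1, Proposal H 26, Proposal F 0, Proposal A 19, Proposal C 0 → Proposal H.
Borda totals: Proposal D 56, Proposal H 137, Proposal F 43, Proposal A 142, Proposal C 82 → Proposal A.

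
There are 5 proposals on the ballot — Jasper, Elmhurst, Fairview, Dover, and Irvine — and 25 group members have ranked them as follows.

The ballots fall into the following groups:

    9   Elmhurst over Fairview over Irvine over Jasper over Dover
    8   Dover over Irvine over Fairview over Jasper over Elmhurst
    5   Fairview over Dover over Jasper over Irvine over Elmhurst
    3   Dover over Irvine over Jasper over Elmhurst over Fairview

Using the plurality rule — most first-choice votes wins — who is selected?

Dover

First-place vote totals:
  Jasper: 0
  Elmhurst: 9
  Fairview: 5
  Dover: 11
  Irvine: 0
Dover has the most first-place votes.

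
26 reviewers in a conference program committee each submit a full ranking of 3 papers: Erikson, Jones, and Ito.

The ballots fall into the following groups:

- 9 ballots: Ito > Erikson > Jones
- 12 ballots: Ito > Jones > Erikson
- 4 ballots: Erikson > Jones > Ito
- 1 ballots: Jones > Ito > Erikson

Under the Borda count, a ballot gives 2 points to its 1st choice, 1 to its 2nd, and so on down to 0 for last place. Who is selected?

Ito

Borda scores:
  Erikson: 9·1 + 12·0 + 4·2 + 0 = 17
  Jones: 9·0 + 12·1 + 4·1 + 2 = 18
  Ito: 9·2 + 12·2 + 4·0 + 1 = 43
Ito has the highest total.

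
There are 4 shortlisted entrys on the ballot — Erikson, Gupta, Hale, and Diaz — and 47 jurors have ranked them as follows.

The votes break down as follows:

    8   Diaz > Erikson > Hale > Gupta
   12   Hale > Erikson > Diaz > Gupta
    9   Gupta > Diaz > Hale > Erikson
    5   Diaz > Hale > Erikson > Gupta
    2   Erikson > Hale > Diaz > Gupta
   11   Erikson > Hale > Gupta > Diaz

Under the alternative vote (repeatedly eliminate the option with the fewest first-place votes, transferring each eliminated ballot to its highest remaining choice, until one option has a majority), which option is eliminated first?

Gupta

Round 1: Erikson 13, Diaz 13, Hale 12, Gupta 9. Gupta has the fewest and is eliminated.
Round 2: Diaz 22, Erikson 13, Hale 12. Hale has the fewest and is eliminated.
Round 3: Erikson 25, Diaz 22. Erikson has a majority.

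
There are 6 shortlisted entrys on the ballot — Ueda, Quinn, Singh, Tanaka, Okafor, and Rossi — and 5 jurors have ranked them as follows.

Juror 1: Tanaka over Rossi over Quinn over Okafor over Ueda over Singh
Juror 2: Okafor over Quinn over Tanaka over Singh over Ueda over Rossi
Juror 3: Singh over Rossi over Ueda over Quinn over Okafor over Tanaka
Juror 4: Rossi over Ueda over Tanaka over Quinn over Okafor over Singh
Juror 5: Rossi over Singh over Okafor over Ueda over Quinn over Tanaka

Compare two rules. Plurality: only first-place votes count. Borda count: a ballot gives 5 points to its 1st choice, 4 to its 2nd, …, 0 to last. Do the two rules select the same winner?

Plurality first-place counts: Ueda 0, Quinn 0, Singh 1, Tanaka 1, Okafor 1, Rossi 2 → Rossi.
Borda totals: Ueda 11, Quinn 12, Singh 11, Tanaka 11, Okafor 12, Rossi 18 → Rossi.
The two rules agree on Rossi.

Yes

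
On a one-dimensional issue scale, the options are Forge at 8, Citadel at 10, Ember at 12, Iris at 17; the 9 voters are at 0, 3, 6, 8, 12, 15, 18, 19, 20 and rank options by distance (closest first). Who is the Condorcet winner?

With single-peaked preferences on a line, the Condorcet winner is the candidate closest to the median voter.
The median voter (position 12) is closest to Ember at 12.
Check: Ember vs Forge — voters closer to Ember: 5 of 9.

Ember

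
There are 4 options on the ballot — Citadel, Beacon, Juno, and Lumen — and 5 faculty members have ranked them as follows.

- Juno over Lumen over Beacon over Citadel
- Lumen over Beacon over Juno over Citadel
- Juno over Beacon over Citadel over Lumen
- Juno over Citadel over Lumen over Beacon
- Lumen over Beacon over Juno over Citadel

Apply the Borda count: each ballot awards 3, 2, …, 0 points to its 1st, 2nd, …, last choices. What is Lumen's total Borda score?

9

Borda scores:
  Citadel: 0 + 0 + 1 + 2 + 0 = 3
  Beacon: 1 + 2 + 2 + 0 + 2 = 7
  Juno: 3 + 1 + 3 + 3 + 1 = 11
  Lumen: 2 + 3 + 0 + 1 + 3 = 9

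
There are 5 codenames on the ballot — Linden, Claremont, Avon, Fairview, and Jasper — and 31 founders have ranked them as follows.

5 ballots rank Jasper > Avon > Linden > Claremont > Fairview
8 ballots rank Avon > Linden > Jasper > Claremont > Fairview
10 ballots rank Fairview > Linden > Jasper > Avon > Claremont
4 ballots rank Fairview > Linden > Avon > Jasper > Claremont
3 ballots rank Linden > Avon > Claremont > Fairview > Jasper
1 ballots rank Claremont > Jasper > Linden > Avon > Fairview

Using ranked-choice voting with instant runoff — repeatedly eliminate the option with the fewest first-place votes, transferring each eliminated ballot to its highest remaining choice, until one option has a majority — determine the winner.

Avon

Round 1: Fairview 14, Avon 8, Jasper 5, Linden 3, Claremont 1. Claremont has the fewest and is eliminated.
Round 2: Fairview 14, Avon 8, Jasper 6, Linden 3. Linden has the fewest and is eliminated.
Round 3: Fairview 14, Avon 11, Jasper 6. Jasper has the fewest and is eliminated.
Round 4: Avon 17, Fairview 14. Avon has a majority.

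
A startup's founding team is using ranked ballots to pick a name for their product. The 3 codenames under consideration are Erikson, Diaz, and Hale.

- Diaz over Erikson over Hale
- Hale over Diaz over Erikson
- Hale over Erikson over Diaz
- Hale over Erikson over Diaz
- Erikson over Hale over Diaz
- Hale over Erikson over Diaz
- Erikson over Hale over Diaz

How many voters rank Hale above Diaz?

Ballots ranking Hale above Diaz: 6.
Ballots ranking Diaz above Hale: 1.
So 6 of 7 voters prefer Hale to Diaz.

6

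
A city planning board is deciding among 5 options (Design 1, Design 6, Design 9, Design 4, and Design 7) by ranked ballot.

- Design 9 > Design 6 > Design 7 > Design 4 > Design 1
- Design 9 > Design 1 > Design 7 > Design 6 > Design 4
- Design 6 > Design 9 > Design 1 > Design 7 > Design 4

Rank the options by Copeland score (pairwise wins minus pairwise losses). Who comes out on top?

Pairwise results:
  Design 1 vs Design 6: Design 6 wins 2–1.
  Design 1 vs Design 9: Design 9 wins 3–0.
  Design 1 vs Design 4: Design 1 wins 2–1.
  Design 1 vs Design 7: Design 1 wins 2–1.
  Design 6 vs Design 9: Design 9 wins 2–1.
  Design 6 vs Design 4: Design 6 wins 3–0.
  Design 6 vs Design 7: Design 6 wins 2–1.
  Design 9 vs Design 4: Design 9 wins 3–0.
  Design 9 vs Design 7: Design 9 wins 3–0.
  Design 4 vs Design 7: Design 7 wins 3–0.
Copeland scores (wins − losses):
  Design 1: 2 − 2 = 0
  Design 6: 3 − 1 = 2
  Design 9: 4 − 0 = 4
  Design 4: 0 − 4 = -4
  Design 7: 1 − 3 = -2
Design 9 has the best Copeland score.

Design 9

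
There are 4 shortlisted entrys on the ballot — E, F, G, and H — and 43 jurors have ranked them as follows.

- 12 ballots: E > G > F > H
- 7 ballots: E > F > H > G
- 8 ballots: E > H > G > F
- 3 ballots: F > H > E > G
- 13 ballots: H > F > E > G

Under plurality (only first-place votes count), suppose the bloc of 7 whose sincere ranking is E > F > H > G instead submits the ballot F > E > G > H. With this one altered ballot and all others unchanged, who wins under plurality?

E

First-place totals with the altered ballot: E 20, F 10, G 0, H 13.
The winner is unchanged: still E.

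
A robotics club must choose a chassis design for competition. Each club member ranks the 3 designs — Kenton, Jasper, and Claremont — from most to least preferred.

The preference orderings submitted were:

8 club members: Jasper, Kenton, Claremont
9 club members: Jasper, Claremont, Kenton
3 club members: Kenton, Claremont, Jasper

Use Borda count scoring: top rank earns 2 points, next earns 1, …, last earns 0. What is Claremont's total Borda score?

Borda scores:
  Kenton: 8·1 + 9·0 + 3·2 = 14
  Jasper: 8·2 + 9·2 + 3·0 = 34
  Claremont: 8·0 + 9·1 + 3·1 = 12

12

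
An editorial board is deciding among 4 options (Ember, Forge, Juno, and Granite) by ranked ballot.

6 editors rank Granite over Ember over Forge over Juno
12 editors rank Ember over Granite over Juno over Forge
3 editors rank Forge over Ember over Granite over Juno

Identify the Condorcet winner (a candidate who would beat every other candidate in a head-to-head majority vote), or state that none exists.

Ember

Head-to-head results (21 voters total):
Ember vs Forge: Ember wins 18–3.
Ember vs Juno: Ember wins 21–0.
Ember vs Granite: Ember wins 15–6.
Forge vs Juno: Juno wins 12–9.
Forge vs Granite: Granite wins 18–3.
Juno vs Granite: Granite wins 21–0.
Ember beats each rival — Forge (18–3), Juno (21–0), Granite (15–6) — so Ember is the Condorcet winner.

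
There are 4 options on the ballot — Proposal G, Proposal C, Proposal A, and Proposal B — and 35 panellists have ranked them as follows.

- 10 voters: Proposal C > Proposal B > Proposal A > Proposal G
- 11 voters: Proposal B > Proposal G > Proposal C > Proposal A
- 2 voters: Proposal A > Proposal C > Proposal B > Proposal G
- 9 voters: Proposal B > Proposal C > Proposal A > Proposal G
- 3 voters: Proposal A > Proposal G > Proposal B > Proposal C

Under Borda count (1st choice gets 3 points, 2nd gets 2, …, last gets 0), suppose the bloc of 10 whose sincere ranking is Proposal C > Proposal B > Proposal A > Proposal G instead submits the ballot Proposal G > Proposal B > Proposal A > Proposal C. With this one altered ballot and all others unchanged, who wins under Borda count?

Borda totals with the altered ballot: Proposal G 58, Proposal C 33, Proposal A 34, Proposal B 85.
The winner is unchanged: still Proposal B.

Proposal B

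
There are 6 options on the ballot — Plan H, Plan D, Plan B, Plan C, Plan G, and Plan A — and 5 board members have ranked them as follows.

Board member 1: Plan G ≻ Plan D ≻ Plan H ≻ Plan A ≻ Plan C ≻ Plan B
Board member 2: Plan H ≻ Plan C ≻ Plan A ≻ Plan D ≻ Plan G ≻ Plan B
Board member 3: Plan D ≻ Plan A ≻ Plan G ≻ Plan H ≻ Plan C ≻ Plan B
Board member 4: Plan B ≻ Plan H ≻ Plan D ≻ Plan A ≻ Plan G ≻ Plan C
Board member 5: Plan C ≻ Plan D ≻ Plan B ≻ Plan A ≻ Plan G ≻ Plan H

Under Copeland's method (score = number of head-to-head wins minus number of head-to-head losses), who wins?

Plan D

Pairwise results:
  Plan H vs Plan D: Plan D wins 3–2.
  Plan H vs Plan B: Plan H wins 3–2.
  Plan H vs Plan C: Plan H wins 4–1.
  Plan H vs Plan G: Plan G wins 3–2.
  Plan H vs Plan A: Plan H wins 3–2.
  Plan D vs Plan B: Plan D wins 4–1.
  Plan D vs Plan C: Plan D wins 3–2.
  Plan D vs Plan G: Plan D wins 4–1.
  Plan D vs Plan A: Plan D wins 4–1.
  Plan B vs Plan C: Plan C wins 4–1.
  Plan B vs Plan G: Plan G wins 3–2.
  Plan B vs Plan A: Plan A wins 3–2.
  Plan C vs Plan G: Plan G wins 3–2.
  Plan C vs Plan A: Plan A wins 3–2.
  Plan G vs Plan A: Plan A wins 4–1.
Copeland scores (wins − losses):
  Plan H: 3 − 2 = 1
  Plan D: 5 − 0 = 5
  Plan B: 0 − 5 = -5
  Plan C: 1 − 4 = -3
  Plan G: 3 − 2 = 1
  Plan A: 3 − 2 = 1
Plan D has the best Copeland score.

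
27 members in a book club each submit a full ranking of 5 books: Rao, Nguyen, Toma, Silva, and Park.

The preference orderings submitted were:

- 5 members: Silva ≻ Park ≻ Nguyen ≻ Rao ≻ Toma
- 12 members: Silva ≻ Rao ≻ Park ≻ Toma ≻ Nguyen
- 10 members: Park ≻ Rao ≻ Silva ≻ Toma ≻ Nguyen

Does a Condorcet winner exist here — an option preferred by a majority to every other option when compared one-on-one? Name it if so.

Silva

Head-to-head results (27 voters total):
Rao vs Nguyen: Rao wins 22–5.
Rao vs Toma: Rao wins 27–0.
Rao vs Silva: Silva wins 17–10.
Rao vs Park: Park wins 15–12.
Nguyen vs Toma: Toma wins 22–5.
Nguyen vs Silva: Silva wins 27–0.
Nguyen vs Park: Park wins 27–0.
Toma vs Silva: Silva wins 27–0.
Toma vs Park: Park wins 27–0.
Silva vs Park: Silva wins 17–10.
Silva beats each rival — Rao (17–10), Nguyen (27–0), Toma (27–0), Park (17–10) — so Silva is the Condorcet winner.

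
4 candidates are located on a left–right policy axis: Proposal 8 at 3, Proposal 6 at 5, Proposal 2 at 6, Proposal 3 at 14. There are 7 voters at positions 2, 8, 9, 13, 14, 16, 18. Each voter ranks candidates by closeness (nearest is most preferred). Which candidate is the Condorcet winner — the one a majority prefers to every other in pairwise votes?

Proposal 3

With single-peaked preferences on a line, the Condorcet winner is the candidate closest to the median voter.
The median voter (position 13) is closest to Proposal 3 at 14.
Check: Proposal 3 vs Proposal 8 — voters closer to Proposal 3: 5 of 7.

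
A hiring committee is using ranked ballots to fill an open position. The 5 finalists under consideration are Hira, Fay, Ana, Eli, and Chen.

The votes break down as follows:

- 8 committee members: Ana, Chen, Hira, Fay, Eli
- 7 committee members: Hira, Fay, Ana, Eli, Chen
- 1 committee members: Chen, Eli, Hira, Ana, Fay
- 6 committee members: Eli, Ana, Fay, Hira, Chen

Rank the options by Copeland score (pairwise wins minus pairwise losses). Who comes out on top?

Pairwise results:
  Hira vs Fay: Hira wins 16–6.
  Hira vs Ana: Ana wins 14–8.
  Hira vs Eli: Hira wins 15–7.
  Hira vs Chen: Hira wins 13–9.
  Fay vs Ana: Ana wins 15–7.
  Fay vs Eli: Fay wins 15–7.
  Fay vs Chen: Fay wins 13–9.
  Ana vs Eli: Ana wins 15–7.
  Ana vs Chen: Ana wins 21–1.
  Eli vs Chen: Eli wins 13–9.
Copeland scores (wins − losses):
  Hira: 3 − 1 = 2
  Fay: 2 − 2 = 0
  Ana: 4 − 0 = 4
  Eli: 1 − 3 = -2
  Chen: 0 − 4 = -4
Ana has the best Copeland score.

Ana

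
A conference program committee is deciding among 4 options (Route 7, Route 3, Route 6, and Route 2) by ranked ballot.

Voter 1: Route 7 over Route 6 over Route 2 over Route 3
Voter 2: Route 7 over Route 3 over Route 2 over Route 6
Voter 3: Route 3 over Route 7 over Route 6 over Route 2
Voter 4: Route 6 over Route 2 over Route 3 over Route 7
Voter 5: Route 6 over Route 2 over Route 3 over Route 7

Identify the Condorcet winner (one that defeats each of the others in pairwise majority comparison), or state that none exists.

Head-to-head results (5 voters total):
Route 7 vs Route 3: Route 3 wins 3–2.
Route 7 vs Route 6: Route 7 wins 3–2.
Route 7 vs Route 2: Route 7 wins 3–2.
Route 3 vs Route 6: Route 6 wins 3–2.
Route 3 vs Route 2: Route 2 wins 3–2.
Route 6 vs Route 2: Route 6 wins 4–1.
No candidate beats all others: Route 7 beats Route 6 beats Route 3 beats Route 7, a majority cycle.

No Condorcet winner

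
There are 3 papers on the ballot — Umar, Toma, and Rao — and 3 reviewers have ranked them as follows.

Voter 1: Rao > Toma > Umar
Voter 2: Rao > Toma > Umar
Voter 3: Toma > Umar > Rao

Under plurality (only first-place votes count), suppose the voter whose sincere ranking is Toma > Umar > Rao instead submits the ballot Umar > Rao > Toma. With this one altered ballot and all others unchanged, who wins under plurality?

First-place totals with the altered ballot: Umar 1, Toma 0, Rao 2.
The winner is unchanged: still Rao.

Rao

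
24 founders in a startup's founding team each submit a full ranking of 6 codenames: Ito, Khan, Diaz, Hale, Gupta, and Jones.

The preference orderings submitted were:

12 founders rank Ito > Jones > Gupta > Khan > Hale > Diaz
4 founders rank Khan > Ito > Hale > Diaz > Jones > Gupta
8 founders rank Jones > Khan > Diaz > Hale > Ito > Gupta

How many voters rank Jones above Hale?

20

Ballots ranking Jones above Hale: 12+8 = 20.
Ballots ranking Hale above Jones: 4.
So 20 of 24 voters prefer Jones to Hale.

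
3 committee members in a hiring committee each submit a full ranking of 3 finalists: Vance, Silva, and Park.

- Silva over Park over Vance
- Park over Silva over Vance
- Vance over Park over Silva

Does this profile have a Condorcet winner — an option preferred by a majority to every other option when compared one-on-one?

Yes

Head-to-head results (3 voters total):
Vance vs Silva: Silva wins 2–1.
Vance vs Park: Park wins 2–1.
Silva vs Park: Park wins 2–1.
Park beats each rival — Vance (2–1), Silva (2–1) — so Park is the Condorcet winner.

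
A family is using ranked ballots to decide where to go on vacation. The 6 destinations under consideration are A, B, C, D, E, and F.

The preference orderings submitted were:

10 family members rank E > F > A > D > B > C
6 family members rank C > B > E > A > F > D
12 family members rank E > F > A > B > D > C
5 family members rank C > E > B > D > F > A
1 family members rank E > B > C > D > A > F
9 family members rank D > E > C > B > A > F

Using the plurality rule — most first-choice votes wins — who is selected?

E

First-place vote totals:
  A: 0
  B: 0
  C: 11
  D: 9
  E: 23
  F: 0
E has the most first-place votes.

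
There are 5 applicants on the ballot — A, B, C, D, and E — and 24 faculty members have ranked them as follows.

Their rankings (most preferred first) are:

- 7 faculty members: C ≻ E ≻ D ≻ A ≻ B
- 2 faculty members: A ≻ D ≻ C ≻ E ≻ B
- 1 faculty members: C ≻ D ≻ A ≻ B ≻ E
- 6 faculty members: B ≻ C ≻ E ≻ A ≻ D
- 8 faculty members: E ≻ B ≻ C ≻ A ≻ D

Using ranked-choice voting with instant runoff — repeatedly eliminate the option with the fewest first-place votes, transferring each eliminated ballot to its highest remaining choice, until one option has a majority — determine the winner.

C

Round 1: C 8, E 8, B 6, A 2, D 0. D has the fewest and is eliminated.
Round 2: C 8, E 8, B 6, A 2. A has the fewest and is eliminated.
Round 3: C 10, E 8, B 6. B has the fewest and is eliminated.
Round 4: C 16, E 8. C has a majority.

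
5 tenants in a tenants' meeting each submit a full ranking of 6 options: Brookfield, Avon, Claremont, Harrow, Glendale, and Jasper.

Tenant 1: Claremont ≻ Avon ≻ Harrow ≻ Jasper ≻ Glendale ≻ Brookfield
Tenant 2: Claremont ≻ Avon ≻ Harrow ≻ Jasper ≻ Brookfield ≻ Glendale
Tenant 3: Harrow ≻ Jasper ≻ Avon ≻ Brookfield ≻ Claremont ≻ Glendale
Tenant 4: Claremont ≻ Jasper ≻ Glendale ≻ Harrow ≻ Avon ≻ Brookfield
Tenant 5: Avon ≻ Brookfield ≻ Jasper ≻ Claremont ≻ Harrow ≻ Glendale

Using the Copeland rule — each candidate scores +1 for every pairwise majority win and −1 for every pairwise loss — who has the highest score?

Pairwise results:
  Brookfield vs Avon: Avon wins 5–0.
  Brookfield vs Claremont: Claremont wins 3–2.
  Brookfield vs Harrow: Harrow wins 4–1.
  Brookfield vs Glendale: Brookfield wins 3–2.
  Brookfield vs Jasper: Jasper wins 4–1.
  Avon vs Claremont: Claremont wins 3–2.
  Avon vs Harrow: Avon wins 3–2.
  Avon vs Glendale: Avon wins 4–1.
  Avon vs Jasper: Avon wins 3–2.
  Claremont vs Harrow: Claremont wins 4–1.
  Claremont vs Glendale: Claremont wins 5–0.
  Claremont vs Jasper: Claremont wins 3–2.
  Harrow vs Glendale: Harrow wins 4–1.
  Harrow vs Jasper: Harrow wins 3–2.
  Glendale vs Jasper: Jasper wins 5–0.
Copeland scores (wins − losses):
  Brookfield: 1 − 4 = -3
  Avon: 4 − 1 = 3
  Claremont: 5 − 0 = 5
  Harrow: 3 − 2 = 1
  Glendale: 0 − 5 = -5
  Jasper: 2 − 3 = -1
Claremont has the best Copeland score.

Claremont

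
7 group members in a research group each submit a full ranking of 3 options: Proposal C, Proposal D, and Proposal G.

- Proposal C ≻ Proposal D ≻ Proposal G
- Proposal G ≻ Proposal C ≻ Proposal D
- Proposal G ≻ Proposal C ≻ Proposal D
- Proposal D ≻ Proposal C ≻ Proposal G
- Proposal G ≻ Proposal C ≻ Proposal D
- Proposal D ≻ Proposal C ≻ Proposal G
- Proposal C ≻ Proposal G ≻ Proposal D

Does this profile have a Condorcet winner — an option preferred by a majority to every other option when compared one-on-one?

Yes

Head-to-head results (7 voters total):
Proposal C vs Proposal D: Proposal C wins 5–2.
Proposal C vs Proposal G: Proposal C wins 4–3.
Proposal D vs Proposal G: Proposal G wins 4–3.
Proposal C beats each rival — Proposal D (5–2), Proposal G (4–3) — so Proposal C is the Condorcet winner.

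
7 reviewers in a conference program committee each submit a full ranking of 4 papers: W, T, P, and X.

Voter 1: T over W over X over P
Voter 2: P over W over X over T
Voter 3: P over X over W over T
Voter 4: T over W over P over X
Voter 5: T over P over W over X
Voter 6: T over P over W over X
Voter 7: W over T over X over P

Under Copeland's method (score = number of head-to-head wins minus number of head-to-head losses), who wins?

Pairwise results:
  W vs T: T wins 4–3.
  W vs P: P wins 4–3.
  W vs X: W wins 6–1.
  T vs P: T wins 5–2.
  T vs X: T wins 5–2.
  P vs X: P wins 5–2.
Copeland scores (wins − losses):
  W: 1 − 2 = -1
  T: 3 − 0 = 3
  P: 2 − 1 = 1
  X: 0 − 3 = -3
T has the best Copeland score.

T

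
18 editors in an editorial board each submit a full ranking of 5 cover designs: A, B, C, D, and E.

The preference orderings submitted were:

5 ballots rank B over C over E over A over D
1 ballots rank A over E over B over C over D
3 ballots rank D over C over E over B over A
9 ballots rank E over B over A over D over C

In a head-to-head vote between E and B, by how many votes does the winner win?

8

Ballots ranking E above B: 1+3+9 = 13.
Ballots ranking B above E: 5.
E wins 13–5, a margin of 8.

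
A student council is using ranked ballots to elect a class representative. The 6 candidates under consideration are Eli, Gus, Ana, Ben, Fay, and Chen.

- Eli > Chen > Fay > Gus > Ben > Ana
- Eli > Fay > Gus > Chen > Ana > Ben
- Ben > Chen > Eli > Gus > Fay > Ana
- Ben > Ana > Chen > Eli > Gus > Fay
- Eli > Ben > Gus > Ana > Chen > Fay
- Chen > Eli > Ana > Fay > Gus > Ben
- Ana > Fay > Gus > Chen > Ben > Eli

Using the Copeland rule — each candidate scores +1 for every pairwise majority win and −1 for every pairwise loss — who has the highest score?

Pairwise results:
  Eli vs Gus: Eli wins 6–1.
  Eli vs Ana: Eli wins 5–2.
  Eli vs Ben: Eli wins 4–3.
  Eli vs Fay: Eli wins 6–1.
  Eli vs Chen: Chen wins 4–3.
  Gus vs Ana: Gus wins 4–3.
  Gus vs Ben: Gus wins 4–3.
  Gus vs Fay: Fay wins 4–3.
  Gus vs Chen: Chen wins 4–3.
  Ana vs Ben: Ben wins 4–3.
  Ana vs Fay: Ana wins 4–3.
  Ana vs Chen: Chen wins 4–3.
  Ben vs Fay: Fay wins 4–3.
  Ben vs Chen: Chen wins 4–3.
  Fay vs Chen: Chen wins 5–2.
Copeland scores (wins − losses):
  Eli: 4 − 1 = 3
  Gus: 2 − 3 = -1
  Ana: 1 − 4 = -3
  Ben: 1 − 4 = -3
  Fay: 2 − 3 = -1
  Chen: 5 − 0 = 5
Chen has the best Copeland score.

Chen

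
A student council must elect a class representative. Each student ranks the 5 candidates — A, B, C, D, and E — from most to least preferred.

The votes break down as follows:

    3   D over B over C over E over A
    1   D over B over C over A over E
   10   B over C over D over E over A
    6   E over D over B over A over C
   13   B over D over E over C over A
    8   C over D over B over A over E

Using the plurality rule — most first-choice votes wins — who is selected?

First-place vote totals:
  A: 0
  B: 23
  C: 8
  D: 4
  E: 6
B has the most first-place votes.

B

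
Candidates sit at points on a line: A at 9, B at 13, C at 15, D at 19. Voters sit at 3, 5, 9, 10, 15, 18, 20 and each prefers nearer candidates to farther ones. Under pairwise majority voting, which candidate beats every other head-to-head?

With single-peaked preferences on a line, the Condorcet winner is the candidate closest to the median voter.
The median voter (position 10) is closest to A at 9.
Check: A vs B — voters closer to A: 4 of 7.

A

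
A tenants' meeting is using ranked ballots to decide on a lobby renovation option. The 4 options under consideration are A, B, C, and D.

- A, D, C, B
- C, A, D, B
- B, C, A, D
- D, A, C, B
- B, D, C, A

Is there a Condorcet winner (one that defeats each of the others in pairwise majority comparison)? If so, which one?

None — there is no Condorcet winner

Head-to-head results (5 voters total):
A vs B: A wins 3–2.
A vs C: C wins 3–2.
A vs D: A wins 3–2.
B vs C: C wins 3–2.
B vs D: D wins 3–2.
C vs D: D wins 3–2.
No candidate beats all others: A beats D beats C beats A, a majority cycle.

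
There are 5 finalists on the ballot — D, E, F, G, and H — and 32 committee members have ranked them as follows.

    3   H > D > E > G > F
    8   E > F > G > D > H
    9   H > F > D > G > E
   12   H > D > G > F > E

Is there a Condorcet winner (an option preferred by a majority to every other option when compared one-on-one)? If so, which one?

Head-to-head results (32 voters total):
D vs E: D wins 24–8.
D vs F: F wins 17–15.
D vs G: D wins 24–8.
D vs H: H wins 24–8.
E vs F: F wins 21–11.
E vs G: G wins 21–11.
E vs H: H wins 24–8.
F vs G: F wins 17–15.
F vs H: H wins 24–8.
G vs H: H wins 24–8.
H beats each rival — D (24–8), E (24–8), F (24–8), G (24–8) — so H is the Condorcet winner.

H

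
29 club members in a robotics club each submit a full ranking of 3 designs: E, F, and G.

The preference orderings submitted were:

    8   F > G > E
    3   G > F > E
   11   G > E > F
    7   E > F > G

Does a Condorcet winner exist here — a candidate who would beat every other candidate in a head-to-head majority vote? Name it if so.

There is no Condorcet winner

Head-to-head results (29 voters total):
E vs F: E wins 18–11.
E vs G: G wins 22–7.
F vs G: F wins 15–14.
No candidate beats all others: E beats F beats G beats E, a majority cycle.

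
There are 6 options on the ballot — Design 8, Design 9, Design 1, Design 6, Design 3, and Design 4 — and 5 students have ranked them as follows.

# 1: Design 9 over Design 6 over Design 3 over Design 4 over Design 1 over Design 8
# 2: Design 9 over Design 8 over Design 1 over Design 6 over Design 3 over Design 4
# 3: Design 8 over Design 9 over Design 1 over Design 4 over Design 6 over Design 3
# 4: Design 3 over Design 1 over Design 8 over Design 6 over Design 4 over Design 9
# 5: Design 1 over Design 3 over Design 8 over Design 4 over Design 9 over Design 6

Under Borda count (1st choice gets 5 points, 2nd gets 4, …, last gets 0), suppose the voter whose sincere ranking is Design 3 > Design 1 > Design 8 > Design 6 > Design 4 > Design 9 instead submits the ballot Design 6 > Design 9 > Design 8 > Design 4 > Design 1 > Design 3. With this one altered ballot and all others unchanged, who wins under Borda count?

Borda totals with the altered ballot: Design 8 15, Design 9 19, Design 1 13, Design 6 12, Design 3 8, Design 4 8.
The switch changes the winner from Design 1 to Design 9.

Design 9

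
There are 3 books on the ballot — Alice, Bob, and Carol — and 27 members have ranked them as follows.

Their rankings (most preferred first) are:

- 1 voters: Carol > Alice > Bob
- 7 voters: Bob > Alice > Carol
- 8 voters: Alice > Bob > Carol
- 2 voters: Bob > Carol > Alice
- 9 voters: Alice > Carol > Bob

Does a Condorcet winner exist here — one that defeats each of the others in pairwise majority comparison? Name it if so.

Alice

Head-to-head results (27 voters total):
Alice vs Bob: Alice wins 18–9.
Alice vs Carol: Alice wins 24–3.
Bob vs Carol: Bob wins 17–10.
Alice beats each rival — Bob (18–9), Carol (24–3) — so Alice is the Condorcet winner.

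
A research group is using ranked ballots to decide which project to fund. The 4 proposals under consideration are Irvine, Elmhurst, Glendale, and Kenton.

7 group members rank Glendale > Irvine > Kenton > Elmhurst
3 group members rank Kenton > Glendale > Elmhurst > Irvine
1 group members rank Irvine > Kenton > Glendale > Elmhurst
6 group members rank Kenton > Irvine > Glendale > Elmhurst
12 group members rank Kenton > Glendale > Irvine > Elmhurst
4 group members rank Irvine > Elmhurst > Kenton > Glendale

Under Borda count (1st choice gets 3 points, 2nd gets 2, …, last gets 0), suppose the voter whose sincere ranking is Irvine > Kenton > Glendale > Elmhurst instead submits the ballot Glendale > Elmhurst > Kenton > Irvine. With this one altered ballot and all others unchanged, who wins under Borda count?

Borda totals with the altered ballot: Irvine 50, Elmhurst 13, Glendale 60, Kenton 75.
The winner is unchanged: still Kenton.

Kenton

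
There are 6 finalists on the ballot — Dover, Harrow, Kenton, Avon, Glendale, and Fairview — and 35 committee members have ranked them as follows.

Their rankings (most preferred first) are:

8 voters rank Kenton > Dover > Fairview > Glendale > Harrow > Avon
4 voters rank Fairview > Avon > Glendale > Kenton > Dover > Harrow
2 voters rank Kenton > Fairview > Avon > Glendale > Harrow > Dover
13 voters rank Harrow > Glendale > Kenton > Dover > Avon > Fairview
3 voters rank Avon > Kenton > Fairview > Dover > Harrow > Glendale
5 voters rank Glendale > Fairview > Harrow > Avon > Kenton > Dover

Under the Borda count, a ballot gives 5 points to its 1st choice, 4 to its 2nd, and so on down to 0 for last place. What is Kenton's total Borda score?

Borda scores:
  Dover: 8·4 + 4·1 + 2·0 + 13·2 + 3·2 + 5·0 = 68
  Harrow: 8·1 + 4·0 + 2·1 + 13·5 + 3·1 + 5·3 = 93
  Kenton: 8·5 + 4·2 + 2·5 + 13·3 + 3·4 + 5·1 = 114
  Avon: 8·0 + 4·4 + 2·3 + 13·1 + 3·5 + 5·2 = 60
  Glendale: 8·2 + 4·3 + 2·2 + 13·4 + 3·0 + 5·5 = 109
  Fairview: 8·3 + 4·5 + 2·4 + 13·0 + 3·3 + 5·4 = 81

114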